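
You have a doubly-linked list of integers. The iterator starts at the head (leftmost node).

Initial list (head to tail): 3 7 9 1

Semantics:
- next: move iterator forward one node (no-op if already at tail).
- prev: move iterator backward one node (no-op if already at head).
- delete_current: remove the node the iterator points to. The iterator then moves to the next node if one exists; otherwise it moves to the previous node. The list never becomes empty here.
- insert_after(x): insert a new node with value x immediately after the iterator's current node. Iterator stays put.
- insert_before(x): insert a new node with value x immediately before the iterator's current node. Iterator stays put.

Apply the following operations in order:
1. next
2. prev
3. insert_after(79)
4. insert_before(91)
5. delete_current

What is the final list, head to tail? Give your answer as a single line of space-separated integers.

After 1 (next): list=[3, 7, 9, 1] cursor@7
After 2 (prev): list=[3, 7, 9, 1] cursor@3
After 3 (insert_after(79)): list=[3, 79, 7, 9, 1] cursor@3
After 4 (insert_before(91)): list=[91, 3, 79, 7, 9, 1] cursor@3
After 5 (delete_current): list=[91, 79, 7, 9, 1] cursor@79

Answer: 91 79 7 9 1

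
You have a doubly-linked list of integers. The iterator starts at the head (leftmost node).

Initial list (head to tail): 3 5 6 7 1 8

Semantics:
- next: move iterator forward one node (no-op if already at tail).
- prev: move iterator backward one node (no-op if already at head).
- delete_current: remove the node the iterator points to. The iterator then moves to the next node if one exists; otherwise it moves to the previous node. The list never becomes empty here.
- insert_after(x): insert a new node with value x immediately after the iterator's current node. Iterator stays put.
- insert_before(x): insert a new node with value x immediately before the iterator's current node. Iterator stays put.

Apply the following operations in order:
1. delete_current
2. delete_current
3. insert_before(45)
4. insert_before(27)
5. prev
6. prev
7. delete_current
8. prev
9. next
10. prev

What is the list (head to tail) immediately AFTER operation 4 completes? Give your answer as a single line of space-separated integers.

Answer: 45 27 6 7 1 8

Derivation:
After 1 (delete_current): list=[5, 6, 7, 1, 8] cursor@5
After 2 (delete_current): list=[6, 7, 1, 8] cursor@6
After 3 (insert_before(45)): list=[45, 6, 7, 1, 8] cursor@6
After 4 (insert_before(27)): list=[45, 27, 6, 7, 1, 8] cursor@6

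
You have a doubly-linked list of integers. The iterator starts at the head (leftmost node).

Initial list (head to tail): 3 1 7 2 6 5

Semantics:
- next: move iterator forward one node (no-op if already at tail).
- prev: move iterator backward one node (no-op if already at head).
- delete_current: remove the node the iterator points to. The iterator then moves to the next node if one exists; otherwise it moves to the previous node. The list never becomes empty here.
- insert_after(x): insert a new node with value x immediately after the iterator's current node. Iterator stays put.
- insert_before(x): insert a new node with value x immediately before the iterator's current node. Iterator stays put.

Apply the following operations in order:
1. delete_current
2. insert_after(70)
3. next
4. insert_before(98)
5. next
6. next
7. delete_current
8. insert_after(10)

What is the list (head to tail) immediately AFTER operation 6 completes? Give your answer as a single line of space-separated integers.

After 1 (delete_current): list=[1, 7, 2, 6, 5] cursor@1
After 2 (insert_after(70)): list=[1, 70, 7, 2, 6, 5] cursor@1
After 3 (next): list=[1, 70, 7, 2, 6, 5] cursor@70
After 4 (insert_before(98)): list=[1, 98, 70, 7, 2, 6, 5] cursor@70
After 5 (next): list=[1, 98, 70, 7, 2, 6, 5] cursor@7
After 6 (next): list=[1, 98, 70, 7, 2, 6, 5] cursor@2

Answer: 1 98 70 7 2 6 5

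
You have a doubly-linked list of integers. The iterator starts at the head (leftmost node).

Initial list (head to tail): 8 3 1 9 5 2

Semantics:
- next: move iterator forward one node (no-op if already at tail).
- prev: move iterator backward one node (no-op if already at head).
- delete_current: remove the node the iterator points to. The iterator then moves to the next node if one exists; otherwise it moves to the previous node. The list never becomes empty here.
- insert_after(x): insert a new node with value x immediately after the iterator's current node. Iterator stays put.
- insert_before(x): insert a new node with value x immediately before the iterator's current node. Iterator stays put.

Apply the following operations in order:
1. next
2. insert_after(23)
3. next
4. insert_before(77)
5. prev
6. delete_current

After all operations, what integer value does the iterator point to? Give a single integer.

Answer: 23

Derivation:
After 1 (next): list=[8, 3, 1, 9, 5, 2] cursor@3
After 2 (insert_after(23)): list=[8, 3, 23, 1, 9, 5, 2] cursor@3
After 3 (next): list=[8, 3, 23, 1, 9, 5, 2] cursor@23
After 4 (insert_before(77)): list=[8, 3, 77, 23, 1, 9, 5, 2] cursor@23
After 5 (prev): list=[8, 3, 77, 23, 1, 9, 5, 2] cursor@77
After 6 (delete_current): list=[8, 3, 23, 1, 9, 5, 2] cursor@23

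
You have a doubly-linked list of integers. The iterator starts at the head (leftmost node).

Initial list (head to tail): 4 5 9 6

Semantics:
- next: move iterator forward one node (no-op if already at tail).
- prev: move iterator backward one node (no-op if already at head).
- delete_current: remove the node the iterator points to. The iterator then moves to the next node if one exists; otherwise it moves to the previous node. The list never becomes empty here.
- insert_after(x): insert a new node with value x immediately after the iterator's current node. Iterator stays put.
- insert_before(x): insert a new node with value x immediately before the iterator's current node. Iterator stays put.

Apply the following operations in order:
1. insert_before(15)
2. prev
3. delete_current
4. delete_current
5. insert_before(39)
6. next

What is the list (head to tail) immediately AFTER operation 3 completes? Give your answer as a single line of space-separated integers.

Answer: 4 5 9 6

Derivation:
After 1 (insert_before(15)): list=[15, 4, 5, 9, 6] cursor@4
After 2 (prev): list=[15, 4, 5, 9, 6] cursor@15
After 3 (delete_current): list=[4, 5, 9, 6] cursor@4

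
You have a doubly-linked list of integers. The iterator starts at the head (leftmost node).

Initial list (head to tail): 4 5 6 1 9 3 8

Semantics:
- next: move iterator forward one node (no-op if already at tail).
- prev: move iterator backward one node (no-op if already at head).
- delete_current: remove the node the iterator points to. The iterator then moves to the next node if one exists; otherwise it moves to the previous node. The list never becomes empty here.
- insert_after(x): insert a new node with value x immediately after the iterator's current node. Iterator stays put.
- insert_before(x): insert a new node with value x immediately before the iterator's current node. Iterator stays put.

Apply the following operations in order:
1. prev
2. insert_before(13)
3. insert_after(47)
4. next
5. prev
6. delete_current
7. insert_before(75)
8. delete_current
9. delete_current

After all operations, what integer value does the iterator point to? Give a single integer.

After 1 (prev): list=[4, 5, 6, 1, 9, 3, 8] cursor@4
After 2 (insert_before(13)): list=[13, 4, 5, 6, 1, 9, 3, 8] cursor@4
After 3 (insert_after(47)): list=[13, 4, 47, 5, 6, 1, 9, 3, 8] cursor@4
After 4 (next): list=[13, 4, 47, 5, 6, 1, 9, 3, 8] cursor@47
After 5 (prev): list=[13, 4, 47, 5, 6, 1, 9, 3, 8] cursor@4
After 6 (delete_current): list=[13, 47, 5, 6, 1, 9, 3, 8] cursor@47
After 7 (insert_before(75)): list=[13, 75, 47, 5, 6, 1, 9, 3, 8] cursor@47
After 8 (delete_current): list=[13, 75, 5, 6, 1, 9, 3, 8] cursor@5
After 9 (delete_current): list=[13, 75, 6, 1, 9, 3, 8] cursor@6

Answer: 6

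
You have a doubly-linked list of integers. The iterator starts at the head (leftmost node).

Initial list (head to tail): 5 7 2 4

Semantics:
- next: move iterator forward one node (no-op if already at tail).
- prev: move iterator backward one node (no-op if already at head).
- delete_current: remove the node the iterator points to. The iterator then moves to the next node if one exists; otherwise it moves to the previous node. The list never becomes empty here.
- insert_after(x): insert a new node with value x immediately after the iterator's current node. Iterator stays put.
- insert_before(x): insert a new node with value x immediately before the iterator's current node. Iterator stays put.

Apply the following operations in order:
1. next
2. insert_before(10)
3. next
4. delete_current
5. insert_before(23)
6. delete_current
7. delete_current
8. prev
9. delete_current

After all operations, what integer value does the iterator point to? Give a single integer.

Answer: 7

Derivation:
After 1 (next): list=[5, 7, 2, 4] cursor@7
After 2 (insert_before(10)): list=[5, 10, 7, 2, 4] cursor@7
After 3 (next): list=[5, 10, 7, 2, 4] cursor@2
After 4 (delete_current): list=[5, 10, 7, 4] cursor@4
After 5 (insert_before(23)): list=[5, 10, 7, 23, 4] cursor@4
After 6 (delete_current): list=[5, 10, 7, 23] cursor@23
After 7 (delete_current): list=[5, 10, 7] cursor@7
After 8 (prev): list=[5, 10, 7] cursor@10
After 9 (delete_current): list=[5, 7] cursor@7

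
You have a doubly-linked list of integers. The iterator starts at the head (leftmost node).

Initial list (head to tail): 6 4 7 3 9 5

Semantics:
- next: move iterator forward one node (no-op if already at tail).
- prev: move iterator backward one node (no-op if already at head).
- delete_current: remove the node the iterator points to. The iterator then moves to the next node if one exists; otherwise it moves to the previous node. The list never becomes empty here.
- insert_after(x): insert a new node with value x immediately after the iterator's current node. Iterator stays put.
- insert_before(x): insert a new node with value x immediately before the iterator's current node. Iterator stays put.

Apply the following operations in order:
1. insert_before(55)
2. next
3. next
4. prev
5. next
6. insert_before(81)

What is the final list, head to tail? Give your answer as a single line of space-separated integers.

After 1 (insert_before(55)): list=[55, 6, 4, 7, 3, 9, 5] cursor@6
After 2 (next): list=[55, 6, 4, 7, 3, 9, 5] cursor@4
After 3 (next): list=[55, 6, 4, 7, 3, 9, 5] cursor@7
After 4 (prev): list=[55, 6, 4, 7, 3, 9, 5] cursor@4
After 5 (next): list=[55, 6, 4, 7, 3, 9, 5] cursor@7
After 6 (insert_before(81)): list=[55, 6, 4, 81, 7, 3, 9, 5] cursor@7

Answer: 55 6 4 81 7 3 9 5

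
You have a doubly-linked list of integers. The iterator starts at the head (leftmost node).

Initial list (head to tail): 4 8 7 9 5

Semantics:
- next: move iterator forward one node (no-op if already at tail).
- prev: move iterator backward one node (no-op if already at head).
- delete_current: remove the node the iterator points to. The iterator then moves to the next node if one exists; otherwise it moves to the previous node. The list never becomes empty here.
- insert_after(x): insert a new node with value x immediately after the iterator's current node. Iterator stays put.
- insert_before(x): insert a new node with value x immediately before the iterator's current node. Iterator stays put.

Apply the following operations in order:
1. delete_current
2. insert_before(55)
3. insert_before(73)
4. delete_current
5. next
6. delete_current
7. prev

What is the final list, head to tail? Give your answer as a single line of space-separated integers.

Answer: 55 73 7 5

Derivation:
After 1 (delete_current): list=[8, 7, 9, 5] cursor@8
After 2 (insert_before(55)): list=[55, 8, 7, 9, 5] cursor@8
After 3 (insert_before(73)): list=[55, 73, 8, 7, 9, 5] cursor@8
After 4 (delete_current): list=[55, 73, 7, 9, 5] cursor@7
After 5 (next): list=[55, 73, 7, 9, 5] cursor@9
After 6 (delete_current): list=[55, 73, 7, 5] cursor@5
After 7 (prev): list=[55, 73, 7, 5] cursor@7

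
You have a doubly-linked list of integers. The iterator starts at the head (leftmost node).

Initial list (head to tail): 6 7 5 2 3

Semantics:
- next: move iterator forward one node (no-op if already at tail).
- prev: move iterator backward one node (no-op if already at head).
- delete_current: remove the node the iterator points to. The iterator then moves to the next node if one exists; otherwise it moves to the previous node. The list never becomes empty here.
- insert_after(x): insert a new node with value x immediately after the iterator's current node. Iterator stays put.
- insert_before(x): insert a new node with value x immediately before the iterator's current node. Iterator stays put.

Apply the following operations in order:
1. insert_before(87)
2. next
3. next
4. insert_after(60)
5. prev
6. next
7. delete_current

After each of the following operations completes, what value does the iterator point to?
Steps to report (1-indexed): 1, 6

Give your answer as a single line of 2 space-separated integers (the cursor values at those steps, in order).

Answer: 6 5

Derivation:
After 1 (insert_before(87)): list=[87, 6, 7, 5, 2, 3] cursor@6
After 2 (next): list=[87, 6, 7, 5, 2, 3] cursor@7
After 3 (next): list=[87, 6, 7, 5, 2, 3] cursor@5
After 4 (insert_after(60)): list=[87, 6, 7, 5, 60, 2, 3] cursor@5
After 5 (prev): list=[87, 6, 7, 5, 60, 2, 3] cursor@7
After 6 (next): list=[87, 6, 7, 5, 60, 2, 3] cursor@5
After 7 (delete_current): list=[87, 6, 7, 60, 2, 3] cursor@60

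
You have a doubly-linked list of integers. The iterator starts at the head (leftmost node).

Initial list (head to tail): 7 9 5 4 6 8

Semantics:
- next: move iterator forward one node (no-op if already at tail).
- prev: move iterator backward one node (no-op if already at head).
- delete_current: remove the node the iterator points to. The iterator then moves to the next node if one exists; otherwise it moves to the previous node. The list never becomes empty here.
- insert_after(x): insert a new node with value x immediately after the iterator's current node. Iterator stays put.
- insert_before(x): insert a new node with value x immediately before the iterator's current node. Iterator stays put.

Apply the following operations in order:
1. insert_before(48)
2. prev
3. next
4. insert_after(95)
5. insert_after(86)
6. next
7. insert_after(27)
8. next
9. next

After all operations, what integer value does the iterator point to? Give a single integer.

Answer: 95

Derivation:
After 1 (insert_before(48)): list=[48, 7, 9, 5, 4, 6, 8] cursor@7
After 2 (prev): list=[48, 7, 9, 5, 4, 6, 8] cursor@48
After 3 (next): list=[48, 7, 9, 5, 4, 6, 8] cursor@7
After 4 (insert_after(95)): list=[48, 7, 95, 9, 5, 4, 6, 8] cursor@7
After 5 (insert_after(86)): list=[48, 7, 86, 95, 9, 5, 4, 6, 8] cursor@7
After 6 (next): list=[48, 7, 86, 95, 9, 5, 4, 6, 8] cursor@86
After 7 (insert_after(27)): list=[48, 7, 86, 27, 95, 9, 5, 4, 6, 8] cursor@86
After 8 (next): list=[48, 7, 86, 27, 95, 9, 5, 4, 6, 8] cursor@27
After 9 (next): list=[48, 7, 86, 27, 95, 9, 5, 4, 6, 8] cursor@95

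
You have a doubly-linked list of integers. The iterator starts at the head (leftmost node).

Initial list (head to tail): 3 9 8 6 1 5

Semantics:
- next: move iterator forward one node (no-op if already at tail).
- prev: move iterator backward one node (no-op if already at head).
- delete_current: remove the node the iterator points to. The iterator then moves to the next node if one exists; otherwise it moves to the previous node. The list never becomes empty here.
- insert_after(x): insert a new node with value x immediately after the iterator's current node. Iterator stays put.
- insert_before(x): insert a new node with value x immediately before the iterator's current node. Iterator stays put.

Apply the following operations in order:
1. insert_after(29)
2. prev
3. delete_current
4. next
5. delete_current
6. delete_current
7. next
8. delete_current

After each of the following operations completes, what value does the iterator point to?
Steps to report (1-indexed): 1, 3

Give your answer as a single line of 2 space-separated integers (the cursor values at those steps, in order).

After 1 (insert_after(29)): list=[3, 29, 9, 8, 6, 1, 5] cursor@3
After 2 (prev): list=[3, 29, 9, 8, 6, 1, 5] cursor@3
After 3 (delete_current): list=[29, 9, 8, 6, 1, 5] cursor@29
After 4 (next): list=[29, 9, 8, 6, 1, 5] cursor@9
After 5 (delete_current): list=[29, 8, 6, 1, 5] cursor@8
After 6 (delete_current): list=[29, 6, 1, 5] cursor@6
After 7 (next): list=[29, 6, 1, 5] cursor@1
After 8 (delete_current): list=[29, 6, 5] cursor@5

Answer: 3 29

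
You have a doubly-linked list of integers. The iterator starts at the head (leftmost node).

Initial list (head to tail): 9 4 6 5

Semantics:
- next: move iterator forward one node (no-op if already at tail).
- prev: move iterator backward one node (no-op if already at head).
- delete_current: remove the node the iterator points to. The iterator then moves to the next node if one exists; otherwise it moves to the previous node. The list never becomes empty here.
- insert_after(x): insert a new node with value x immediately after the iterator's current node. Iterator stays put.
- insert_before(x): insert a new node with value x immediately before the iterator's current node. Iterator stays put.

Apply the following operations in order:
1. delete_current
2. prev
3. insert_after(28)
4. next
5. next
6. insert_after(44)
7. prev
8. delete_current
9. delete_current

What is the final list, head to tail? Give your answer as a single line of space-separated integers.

Answer: 4 44 5

Derivation:
After 1 (delete_current): list=[4, 6, 5] cursor@4
After 2 (prev): list=[4, 6, 5] cursor@4
After 3 (insert_after(28)): list=[4, 28, 6, 5] cursor@4
After 4 (next): list=[4, 28, 6, 5] cursor@28
After 5 (next): list=[4, 28, 6, 5] cursor@6
After 6 (insert_after(44)): list=[4, 28, 6, 44, 5] cursor@6
After 7 (prev): list=[4, 28, 6, 44, 5] cursor@28
After 8 (delete_current): list=[4, 6, 44, 5] cursor@6
After 9 (delete_current): list=[4, 44, 5] cursor@44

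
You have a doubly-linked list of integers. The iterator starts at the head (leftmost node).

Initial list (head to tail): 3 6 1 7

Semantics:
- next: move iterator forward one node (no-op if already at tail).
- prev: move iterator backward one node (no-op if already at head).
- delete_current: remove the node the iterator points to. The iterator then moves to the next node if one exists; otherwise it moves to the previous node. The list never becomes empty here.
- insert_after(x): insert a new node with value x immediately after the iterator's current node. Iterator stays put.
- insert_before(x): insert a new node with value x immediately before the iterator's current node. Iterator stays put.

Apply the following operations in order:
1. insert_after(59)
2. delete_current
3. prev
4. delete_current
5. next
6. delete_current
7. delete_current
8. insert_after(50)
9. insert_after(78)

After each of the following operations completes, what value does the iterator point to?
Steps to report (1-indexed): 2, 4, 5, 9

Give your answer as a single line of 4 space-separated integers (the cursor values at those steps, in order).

Answer: 59 6 1 6

Derivation:
After 1 (insert_after(59)): list=[3, 59, 6, 1, 7] cursor@3
After 2 (delete_current): list=[59, 6, 1, 7] cursor@59
After 3 (prev): list=[59, 6, 1, 7] cursor@59
After 4 (delete_current): list=[6, 1, 7] cursor@6
After 5 (next): list=[6, 1, 7] cursor@1
After 6 (delete_current): list=[6, 7] cursor@7
After 7 (delete_current): list=[6] cursor@6
After 8 (insert_after(50)): list=[6, 50] cursor@6
After 9 (insert_after(78)): list=[6, 78, 50] cursor@6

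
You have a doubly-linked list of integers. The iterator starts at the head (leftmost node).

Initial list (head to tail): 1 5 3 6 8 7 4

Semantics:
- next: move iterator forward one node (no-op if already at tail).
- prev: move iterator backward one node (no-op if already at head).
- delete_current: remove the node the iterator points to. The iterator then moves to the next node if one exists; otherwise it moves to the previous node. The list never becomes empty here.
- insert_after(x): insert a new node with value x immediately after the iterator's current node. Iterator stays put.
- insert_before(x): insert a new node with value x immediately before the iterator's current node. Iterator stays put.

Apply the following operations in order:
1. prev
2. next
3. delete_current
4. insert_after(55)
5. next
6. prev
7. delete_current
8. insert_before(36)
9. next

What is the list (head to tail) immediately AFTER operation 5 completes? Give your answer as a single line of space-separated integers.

After 1 (prev): list=[1, 5, 3, 6, 8, 7, 4] cursor@1
After 2 (next): list=[1, 5, 3, 6, 8, 7, 4] cursor@5
After 3 (delete_current): list=[1, 3, 6, 8, 7, 4] cursor@3
After 4 (insert_after(55)): list=[1, 3, 55, 6, 8, 7, 4] cursor@3
After 5 (next): list=[1, 3, 55, 6, 8, 7, 4] cursor@55

Answer: 1 3 55 6 8 7 4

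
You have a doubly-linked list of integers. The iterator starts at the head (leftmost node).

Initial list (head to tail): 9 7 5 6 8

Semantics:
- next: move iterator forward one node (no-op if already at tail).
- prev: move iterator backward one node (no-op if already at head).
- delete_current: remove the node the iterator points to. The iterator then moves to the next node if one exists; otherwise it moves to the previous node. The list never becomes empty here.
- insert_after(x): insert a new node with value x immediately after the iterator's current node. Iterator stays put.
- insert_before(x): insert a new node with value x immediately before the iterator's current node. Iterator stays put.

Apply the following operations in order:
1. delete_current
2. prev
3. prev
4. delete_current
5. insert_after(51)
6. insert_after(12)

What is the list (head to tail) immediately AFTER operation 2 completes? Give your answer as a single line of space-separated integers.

After 1 (delete_current): list=[7, 5, 6, 8] cursor@7
After 2 (prev): list=[7, 5, 6, 8] cursor@7

Answer: 7 5 6 8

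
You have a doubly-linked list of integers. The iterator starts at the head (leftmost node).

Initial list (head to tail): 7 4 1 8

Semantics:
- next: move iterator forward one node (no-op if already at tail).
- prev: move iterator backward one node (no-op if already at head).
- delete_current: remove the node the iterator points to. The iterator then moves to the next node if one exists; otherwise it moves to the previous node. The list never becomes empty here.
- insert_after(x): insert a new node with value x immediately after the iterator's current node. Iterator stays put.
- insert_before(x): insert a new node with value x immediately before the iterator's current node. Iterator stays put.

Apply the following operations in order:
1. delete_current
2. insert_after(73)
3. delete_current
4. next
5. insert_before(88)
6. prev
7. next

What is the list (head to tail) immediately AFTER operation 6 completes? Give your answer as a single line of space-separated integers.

After 1 (delete_current): list=[4, 1, 8] cursor@4
After 2 (insert_after(73)): list=[4, 73, 1, 8] cursor@4
After 3 (delete_current): list=[73, 1, 8] cursor@73
After 4 (next): list=[73, 1, 8] cursor@1
After 5 (insert_before(88)): list=[73, 88, 1, 8] cursor@1
After 6 (prev): list=[73, 88, 1, 8] cursor@88

Answer: 73 88 1 8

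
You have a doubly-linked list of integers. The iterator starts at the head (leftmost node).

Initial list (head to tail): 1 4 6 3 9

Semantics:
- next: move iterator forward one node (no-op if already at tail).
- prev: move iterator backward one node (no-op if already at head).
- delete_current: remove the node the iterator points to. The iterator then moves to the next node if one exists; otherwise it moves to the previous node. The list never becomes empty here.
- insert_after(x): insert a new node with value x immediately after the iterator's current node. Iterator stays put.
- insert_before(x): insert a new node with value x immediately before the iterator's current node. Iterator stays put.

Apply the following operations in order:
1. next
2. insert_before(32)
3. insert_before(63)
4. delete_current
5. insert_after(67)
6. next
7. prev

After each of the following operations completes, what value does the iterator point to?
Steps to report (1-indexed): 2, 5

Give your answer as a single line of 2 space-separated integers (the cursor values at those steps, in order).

Answer: 4 6

Derivation:
After 1 (next): list=[1, 4, 6, 3, 9] cursor@4
After 2 (insert_before(32)): list=[1, 32, 4, 6, 3, 9] cursor@4
After 3 (insert_before(63)): list=[1, 32, 63, 4, 6, 3, 9] cursor@4
After 4 (delete_current): list=[1, 32, 63, 6, 3, 9] cursor@6
After 5 (insert_after(67)): list=[1, 32, 63, 6, 67, 3, 9] cursor@6
After 6 (next): list=[1, 32, 63, 6, 67, 3, 9] cursor@67
After 7 (prev): list=[1, 32, 63, 6, 67, 3, 9] cursor@6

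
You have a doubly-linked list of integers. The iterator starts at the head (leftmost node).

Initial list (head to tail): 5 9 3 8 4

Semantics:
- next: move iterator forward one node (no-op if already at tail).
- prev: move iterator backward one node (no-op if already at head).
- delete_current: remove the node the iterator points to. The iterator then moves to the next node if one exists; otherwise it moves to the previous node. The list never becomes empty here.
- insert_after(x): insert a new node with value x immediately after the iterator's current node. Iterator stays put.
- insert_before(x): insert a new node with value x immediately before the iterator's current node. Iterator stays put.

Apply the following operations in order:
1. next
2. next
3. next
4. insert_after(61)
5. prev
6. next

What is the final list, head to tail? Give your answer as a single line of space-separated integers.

Answer: 5 9 3 8 61 4

Derivation:
After 1 (next): list=[5, 9, 3, 8, 4] cursor@9
After 2 (next): list=[5, 9, 3, 8, 4] cursor@3
After 3 (next): list=[5, 9, 3, 8, 4] cursor@8
After 4 (insert_after(61)): list=[5, 9, 3, 8, 61, 4] cursor@8
After 5 (prev): list=[5, 9, 3, 8, 61, 4] cursor@3
After 6 (next): list=[5, 9, 3, 8, 61, 4] cursor@8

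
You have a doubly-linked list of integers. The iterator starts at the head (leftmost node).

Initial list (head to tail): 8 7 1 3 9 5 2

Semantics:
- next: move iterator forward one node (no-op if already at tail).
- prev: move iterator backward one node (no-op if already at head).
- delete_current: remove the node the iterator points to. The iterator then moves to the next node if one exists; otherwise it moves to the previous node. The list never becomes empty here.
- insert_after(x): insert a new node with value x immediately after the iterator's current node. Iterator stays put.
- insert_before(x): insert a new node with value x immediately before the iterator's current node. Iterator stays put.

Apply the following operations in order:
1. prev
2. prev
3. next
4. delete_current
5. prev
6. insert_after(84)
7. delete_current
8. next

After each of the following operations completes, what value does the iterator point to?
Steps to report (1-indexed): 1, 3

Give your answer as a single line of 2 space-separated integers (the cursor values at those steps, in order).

Answer: 8 7

Derivation:
After 1 (prev): list=[8, 7, 1, 3, 9, 5, 2] cursor@8
After 2 (prev): list=[8, 7, 1, 3, 9, 5, 2] cursor@8
After 3 (next): list=[8, 7, 1, 3, 9, 5, 2] cursor@7
After 4 (delete_current): list=[8, 1, 3, 9, 5, 2] cursor@1
After 5 (prev): list=[8, 1, 3, 9, 5, 2] cursor@8
After 6 (insert_after(84)): list=[8, 84, 1, 3, 9, 5, 2] cursor@8
After 7 (delete_current): list=[84, 1, 3, 9, 5, 2] cursor@84
After 8 (next): list=[84, 1, 3, 9, 5, 2] cursor@1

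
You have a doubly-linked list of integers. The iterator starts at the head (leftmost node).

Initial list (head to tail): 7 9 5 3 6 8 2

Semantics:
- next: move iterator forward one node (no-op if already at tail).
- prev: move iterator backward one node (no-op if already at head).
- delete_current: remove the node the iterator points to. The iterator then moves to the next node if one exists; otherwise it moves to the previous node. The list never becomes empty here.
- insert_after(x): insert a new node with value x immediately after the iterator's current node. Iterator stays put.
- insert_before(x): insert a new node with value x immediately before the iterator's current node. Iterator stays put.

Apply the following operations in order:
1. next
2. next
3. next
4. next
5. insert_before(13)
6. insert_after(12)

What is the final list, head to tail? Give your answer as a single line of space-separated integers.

Answer: 7 9 5 3 13 6 12 8 2

Derivation:
After 1 (next): list=[7, 9, 5, 3, 6, 8, 2] cursor@9
After 2 (next): list=[7, 9, 5, 3, 6, 8, 2] cursor@5
After 3 (next): list=[7, 9, 5, 3, 6, 8, 2] cursor@3
After 4 (next): list=[7, 9, 5, 3, 6, 8, 2] cursor@6
After 5 (insert_before(13)): list=[7, 9, 5, 3, 13, 6, 8, 2] cursor@6
After 6 (insert_after(12)): list=[7, 9, 5, 3, 13, 6, 12, 8, 2] cursor@6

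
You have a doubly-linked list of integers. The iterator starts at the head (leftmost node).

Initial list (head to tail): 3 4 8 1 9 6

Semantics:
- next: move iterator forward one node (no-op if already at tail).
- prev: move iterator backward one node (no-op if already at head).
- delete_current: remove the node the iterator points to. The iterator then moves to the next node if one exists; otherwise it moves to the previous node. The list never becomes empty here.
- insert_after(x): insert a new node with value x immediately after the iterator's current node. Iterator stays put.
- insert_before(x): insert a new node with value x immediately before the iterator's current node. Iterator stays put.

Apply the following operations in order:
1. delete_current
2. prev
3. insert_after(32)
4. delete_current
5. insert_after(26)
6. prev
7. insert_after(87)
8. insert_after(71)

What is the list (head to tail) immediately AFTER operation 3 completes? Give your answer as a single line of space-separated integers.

Answer: 4 32 8 1 9 6

Derivation:
After 1 (delete_current): list=[4, 8, 1, 9, 6] cursor@4
After 2 (prev): list=[4, 8, 1, 9, 6] cursor@4
After 3 (insert_after(32)): list=[4, 32, 8, 1, 9, 6] cursor@4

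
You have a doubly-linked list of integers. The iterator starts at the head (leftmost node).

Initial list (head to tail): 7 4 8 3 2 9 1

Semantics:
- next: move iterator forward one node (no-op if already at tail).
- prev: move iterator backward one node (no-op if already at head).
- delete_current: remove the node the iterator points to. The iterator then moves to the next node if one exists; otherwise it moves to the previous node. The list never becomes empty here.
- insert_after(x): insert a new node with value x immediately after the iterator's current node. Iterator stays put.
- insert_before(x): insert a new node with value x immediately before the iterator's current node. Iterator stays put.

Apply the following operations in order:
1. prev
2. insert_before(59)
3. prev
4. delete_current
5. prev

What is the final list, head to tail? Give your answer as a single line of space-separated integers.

Answer: 7 4 8 3 2 9 1

Derivation:
After 1 (prev): list=[7, 4, 8, 3, 2, 9, 1] cursor@7
After 2 (insert_before(59)): list=[59, 7, 4, 8, 3, 2, 9, 1] cursor@7
After 3 (prev): list=[59, 7, 4, 8, 3, 2, 9, 1] cursor@59
After 4 (delete_current): list=[7, 4, 8, 3, 2, 9, 1] cursor@7
After 5 (prev): list=[7, 4, 8, 3, 2, 9, 1] cursor@7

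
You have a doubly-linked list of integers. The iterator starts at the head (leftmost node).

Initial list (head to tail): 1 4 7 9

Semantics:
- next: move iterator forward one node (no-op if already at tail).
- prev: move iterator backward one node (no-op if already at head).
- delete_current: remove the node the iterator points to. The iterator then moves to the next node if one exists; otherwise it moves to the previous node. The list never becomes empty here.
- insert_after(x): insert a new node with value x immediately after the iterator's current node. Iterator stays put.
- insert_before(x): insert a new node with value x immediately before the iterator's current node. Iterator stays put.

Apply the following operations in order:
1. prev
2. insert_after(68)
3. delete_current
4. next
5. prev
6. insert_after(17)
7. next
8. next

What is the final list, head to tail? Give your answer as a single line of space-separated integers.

Answer: 68 17 4 7 9

Derivation:
After 1 (prev): list=[1, 4, 7, 9] cursor@1
After 2 (insert_after(68)): list=[1, 68, 4, 7, 9] cursor@1
After 3 (delete_current): list=[68, 4, 7, 9] cursor@68
After 4 (next): list=[68, 4, 7, 9] cursor@4
After 5 (prev): list=[68, 4, 7, 9] cursor@68
After 6 (insert_after(17)): list=[68, 17, 4, 7, 9] cursor@68
After 7 (next): list=[68, 17, 4, 7, 9] cursor@17
After 8 (next): list=[68, 17, 4, 7, 9] cursor@4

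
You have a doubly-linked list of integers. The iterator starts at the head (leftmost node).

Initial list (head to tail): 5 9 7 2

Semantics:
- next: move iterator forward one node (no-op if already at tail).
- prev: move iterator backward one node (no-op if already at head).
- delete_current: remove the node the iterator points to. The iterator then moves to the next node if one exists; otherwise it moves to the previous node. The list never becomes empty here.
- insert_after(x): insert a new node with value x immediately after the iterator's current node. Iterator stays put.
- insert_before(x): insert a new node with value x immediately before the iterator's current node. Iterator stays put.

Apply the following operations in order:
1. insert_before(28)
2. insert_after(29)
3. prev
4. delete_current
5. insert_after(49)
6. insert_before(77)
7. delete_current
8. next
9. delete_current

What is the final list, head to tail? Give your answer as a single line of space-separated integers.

Answer: 77 49 9 7 2

Derivation:
After 1 (insert_before(28)): list=[28, 5, 9, 7, 2] cursor@5
After 2 (insert_after(29)): list=[28, 5, 29, 9, 7, 2] cursor@5
After 3 (prev): list=[28, 5, 29, 9, 7, 2] cursor@28
After 4 (delete_current): list=[5, 29, 9, 7, 2] cursor@5
After 5 (insert_after(49)): list=[5, 49, 29, 9, 7, 2] cursor@5
After 6 (insert_before(77)): list=[77, 5, 49, 29, 9, 7, 2] cursor@5
After 7 (delete_current): list=[77, 49, 29, 9, 7, 2] cursor@49
After 8 (next): list=[77, 49, 29, 9, 7, 2] cursor@29
After 9 (delete_current): list=[77, 49, 9, 7, 2] cursor@9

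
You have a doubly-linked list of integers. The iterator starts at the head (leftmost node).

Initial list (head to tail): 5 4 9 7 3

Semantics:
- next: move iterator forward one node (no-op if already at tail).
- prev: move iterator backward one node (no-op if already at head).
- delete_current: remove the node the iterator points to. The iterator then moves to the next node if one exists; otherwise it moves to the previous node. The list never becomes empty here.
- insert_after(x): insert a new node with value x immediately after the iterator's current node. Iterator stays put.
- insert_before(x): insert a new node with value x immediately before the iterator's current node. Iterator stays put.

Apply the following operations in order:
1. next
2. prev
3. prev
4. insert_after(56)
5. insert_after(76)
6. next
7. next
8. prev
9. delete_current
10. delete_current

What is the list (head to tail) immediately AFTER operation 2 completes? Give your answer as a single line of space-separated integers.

Answer: 5 4 9 7 3

Derivation:
After 1 (next): list=[5, 4, 9, 7, 3] cursor@4
After 2 (prev): list=[5, 4, 9, 7, 3] cursor@5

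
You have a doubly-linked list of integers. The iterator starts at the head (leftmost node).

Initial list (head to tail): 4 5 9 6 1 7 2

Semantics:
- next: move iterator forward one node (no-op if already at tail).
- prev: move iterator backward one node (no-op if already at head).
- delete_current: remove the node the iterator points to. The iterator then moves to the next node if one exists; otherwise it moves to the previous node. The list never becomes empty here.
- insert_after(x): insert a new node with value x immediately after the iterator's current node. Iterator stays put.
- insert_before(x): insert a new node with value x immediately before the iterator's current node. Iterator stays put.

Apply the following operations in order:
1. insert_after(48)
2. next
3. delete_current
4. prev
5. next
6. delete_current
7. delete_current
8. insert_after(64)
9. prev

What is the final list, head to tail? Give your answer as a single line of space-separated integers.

After 1 (insert_after(48)): list=[4, 48, 5, 9, 6, 1, 7, 2] cursor@4
After 2 (next): list=[4, 48, 5, 9, 6, 1, 7, 2] cursor@48
After 3 (delete_current): list=[4, 5, 9, 6, 1, 7, 2] cursor@5
After 4 (prev): list=[4, 5, 9, 6, 1, 7, 2] cursor@4
After 5 (next): list=[4, 5, 9, 6, 1, 7, 2] cursor@5
After 6 (delete_current): list=[4, 9, 6, 1, 7, 2] cursor@9
After 7 (delete_current): list=[4, 6, 1, 7, 2] cursor@6
After 8 (insert_after(64)): list=[4, 6, 64, 1, 7, 2] cursor@6
After 9 (prev): list=[4, 6, 64, 1, 7, 2] cursor@4

Answer: 4 6 64 1 7 2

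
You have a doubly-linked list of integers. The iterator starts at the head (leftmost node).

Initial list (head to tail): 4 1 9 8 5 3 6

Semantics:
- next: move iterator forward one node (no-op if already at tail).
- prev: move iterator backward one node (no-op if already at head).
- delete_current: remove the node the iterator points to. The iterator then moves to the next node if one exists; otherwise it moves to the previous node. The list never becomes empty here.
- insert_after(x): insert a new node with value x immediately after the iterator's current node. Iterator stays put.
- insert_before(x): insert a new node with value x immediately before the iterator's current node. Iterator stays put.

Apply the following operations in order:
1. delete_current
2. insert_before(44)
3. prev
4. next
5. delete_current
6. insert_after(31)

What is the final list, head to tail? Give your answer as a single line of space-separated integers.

Answer: 44 9 31 8 5 3 6

Derivation:
After 1 (delete_current): list=[1, 9, 8, 5, 3, 6] cursor@1
After 2 (insert_before(44)): list=[44, 1, 9, 8, 5, 3, 6] cursor@1
After 3 (prev): list=[44, 1, 9, 8, 5, 3, 6] cursor@44
After 4 (next): list=[44, 1, 9, 8, 5, 3, 6] cursor@1
After 5 (delete_current): list=[44, 9, 8, 5, 3, 6] cursor@9
After 6 (insert_after(31)): list=[44, 9, 31, 8, 5, 3, 6] cursor@9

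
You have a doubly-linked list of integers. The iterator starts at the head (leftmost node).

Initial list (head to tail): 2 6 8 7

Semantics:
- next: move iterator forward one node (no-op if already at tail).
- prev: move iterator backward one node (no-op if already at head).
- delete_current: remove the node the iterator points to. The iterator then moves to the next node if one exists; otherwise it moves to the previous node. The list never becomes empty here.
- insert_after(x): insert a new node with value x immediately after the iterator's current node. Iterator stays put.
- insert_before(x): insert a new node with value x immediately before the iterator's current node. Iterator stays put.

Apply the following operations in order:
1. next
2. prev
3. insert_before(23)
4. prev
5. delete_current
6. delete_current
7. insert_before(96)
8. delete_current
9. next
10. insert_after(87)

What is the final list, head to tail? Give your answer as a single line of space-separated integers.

After 1 (next): list=[2, 6, 8, 7] cursor@6
After 2 (prev): list=[2, 6, 8, 7] cursor@2
After 3 (insert_before(23)): list=[23, 2, 6, 8, 7] cursor@2
After 4 (prev): list=[23, 2, 6, 8, 7] cursor@23
After 5 (delete_current): list=[2, 6, 8, 7] cursor@2
After 6 (delete_current): list=[6, 8, 7] cursor@6
After 7 (insert_before(96)): list=[96, 6, 8, 7] cursor@6
After 8 (delete_current): list=[96, 8, 7] cursor@8
After 9 (next): list=[96, 8, 7] cursor@7
After 10 (insert_after(87)): list=[96, 8, 7, 87] cursor@7

Answer: 96 8 7 87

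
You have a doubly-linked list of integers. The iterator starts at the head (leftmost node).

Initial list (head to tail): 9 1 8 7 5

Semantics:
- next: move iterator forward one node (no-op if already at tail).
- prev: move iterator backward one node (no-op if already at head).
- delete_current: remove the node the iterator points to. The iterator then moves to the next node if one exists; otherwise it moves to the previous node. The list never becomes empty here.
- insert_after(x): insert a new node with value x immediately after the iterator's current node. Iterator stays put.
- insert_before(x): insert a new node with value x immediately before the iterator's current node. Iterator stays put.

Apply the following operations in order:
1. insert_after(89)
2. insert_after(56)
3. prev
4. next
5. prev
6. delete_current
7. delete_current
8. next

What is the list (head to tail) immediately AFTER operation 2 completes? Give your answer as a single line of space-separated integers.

Answer: 9 56 89 1 8 7 5

Derivation:
After 1 (insert_after(89)): list=[9, 89, 1, 8, 7, 5] cursor@9
After 2 (insert_after(56)): list=[9, 56, 89, 1, 8, 7, 5] cursor@9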